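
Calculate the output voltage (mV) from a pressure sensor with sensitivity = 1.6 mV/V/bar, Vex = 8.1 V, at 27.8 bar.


Output = sensitivity * Vex * P.
Vout = 1.6 * 8.1 * 27.8
Vout = 12.96 * 27.8
Vout = 360.29 mV

360.29 mV


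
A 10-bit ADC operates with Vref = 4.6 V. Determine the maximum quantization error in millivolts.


The maximum quantization error is +/- LSB/2.
LSB = Vref / 2^n = 4.6 / 1024 = 0.00449219 V
Max error = LSB / 2 = 0.00449219 / 2 = 0.00224609 V
Max error = 2.2461 mV

2.2461 mV


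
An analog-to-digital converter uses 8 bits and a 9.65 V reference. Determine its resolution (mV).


The resolution (LSB) of an ADC is Vref / 2^n.
LSB = 9.65 / 2^8
LSB = 9.65 / 256
LSB = 0.03769531 V = 37.6953125 mV

37.6953125 mV


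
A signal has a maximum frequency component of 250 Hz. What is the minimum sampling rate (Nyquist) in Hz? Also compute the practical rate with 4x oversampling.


By Nyquist theorem, fs_min = 2 * fmax.
fs_min = 2 * 250 = 500 Hz
Practical rate = 4 * fs_min = 4 * 500 = 2000 Hz

fs_min = 500 Hz, fs_practical = 2000 Hz


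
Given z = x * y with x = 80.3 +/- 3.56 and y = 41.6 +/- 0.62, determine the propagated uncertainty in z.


For a product z = x*y, the relative uncertainty is:
uz/z = sqrt((ux/x)^2 + (uy/y)^2)
Relative uncertainties: ux/x = 3.56/80.3 = 0.044334
uy/y = 0.62/41.6 = 0.014904
z = 80.3 * 41.6 = 3340.5
uz = 3340.5 * sqrt(0.044334^2 + 0.014904^2) = 156.24

156.24


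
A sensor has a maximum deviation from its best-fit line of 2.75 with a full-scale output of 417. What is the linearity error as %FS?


Linearity error = (max deviation / full scale) * 100%.
Linearity = (2.75 / 417) * 100
Linearity = 0.659 %FS

0.659 %FS


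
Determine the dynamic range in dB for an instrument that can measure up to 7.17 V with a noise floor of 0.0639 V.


Dynamic range = 20 * log10(Vmax / Vnoise).
DR = 20 * log10(7.17 / 0.0639)
DR = 20 * log10(112.21)
DR = 41.0 dB

41.0 dB


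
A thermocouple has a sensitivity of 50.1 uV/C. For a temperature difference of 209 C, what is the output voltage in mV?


The thermocouple output V = sensitivity * dT.
V = 50.1 uV/C * 209 C
V = 10470.9 uV
V = 10.471 mV

10.471 mV


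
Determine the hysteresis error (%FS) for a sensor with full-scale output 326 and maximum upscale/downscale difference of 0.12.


Hysteresis = (max difference / full scale) * 100%.
H = (0.12 / 326) * 100
H = 0.037 %FS

0.037 %FS


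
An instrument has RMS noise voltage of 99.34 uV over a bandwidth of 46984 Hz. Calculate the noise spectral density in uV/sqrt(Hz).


Noise spectral density = Vrms / sqrt(BW).
NSD = 99.34 / sqrt(46984)
NSD = 99.34 / 216.7579
NSD = 0.4583 uV/sqrt(Hz)

0.4583 uV/sqrt(Hz)


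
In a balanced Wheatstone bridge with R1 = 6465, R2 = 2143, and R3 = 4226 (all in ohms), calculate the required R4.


At balance: R1*R4 = R2*R3, so R4 = R2*R3/R1.
R4 = 2143 * 4226 / 6465
R4 = 9056318 / 6465
R4 = 1400.82 ohm

1400.82 ohm


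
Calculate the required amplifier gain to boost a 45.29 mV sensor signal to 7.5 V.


Gain = Vout / Vin (converting to same units).
G = 7.5 V / 45.29 mV
G = 7500.0 mV / 45.29 mV
G = 165.6

165.6


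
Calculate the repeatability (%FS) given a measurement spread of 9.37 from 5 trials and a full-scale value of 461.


Repeatability = (spread / full scale) * 100%.
R = (9.37 / 461) * 100
R = 2.033 %FS

2.033 %FS


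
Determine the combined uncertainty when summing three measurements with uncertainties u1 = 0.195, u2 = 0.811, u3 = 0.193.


For a sum of independent quantities, uc = sqrt(u1^2 + u2^2 + u3^2).
uc = sqrt(0.195^2 + 0.811^2 + 0.193^2)
uc = sqrt(0.038025 + 0.657721 + 0.037249)
uc = 0.8562

0.8562


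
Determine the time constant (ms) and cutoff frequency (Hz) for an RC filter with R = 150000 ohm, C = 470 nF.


Time constant: tau = R * C.
tau = 150000 * 4.70e-07 = 0.0705 s
tau = 70.5 ms
Cutoff frequency: fc = 1 / (2*pi*R*C).
fc = 1 / (2*pi*0.0705) = 2.26 Hz

tau = 70.5 ms, fc = 2.26 Hz


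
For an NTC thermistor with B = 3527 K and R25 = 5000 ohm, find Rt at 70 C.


NTC thermistor equation: Rt = R25 * exp(B * (1/T - 1/T25)).
T in Kelvin: 343.15 K, T25 = 298.15 K
1/T - 1/T25 = 1/343.15 - 1/298.15 = -0.00043984
B * (1/T - 1/T25) = 3527 * -0.00043984 = -1.5513
Rt = 5000 * exp(-1.5513) = 1059.8 ohm

1059.8 ohm


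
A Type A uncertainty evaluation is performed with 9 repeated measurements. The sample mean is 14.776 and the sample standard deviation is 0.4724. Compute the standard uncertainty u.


The standard uncertainty for Type A evaluation is u = s / sqrt(n).
u = 0.4724 / sqrt(9)
u = 0.4724 / 3.0
u = 0.1575

0.1575


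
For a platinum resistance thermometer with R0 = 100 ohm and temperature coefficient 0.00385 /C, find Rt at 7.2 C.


The RTD equation: Rt = R0 * (1 + alpha * T).
Rt = 100 * (1 + 0.00385 * 7.2)
Rt = 100 * (1 + 0.02772)
Rt = 100 * 1.02772
Rt = 102.772 ohm

102.772 ohm


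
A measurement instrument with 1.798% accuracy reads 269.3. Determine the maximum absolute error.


Absolute error = (accuracy% / 100) * reading.
Error = (1.798 / 100) * 269.3
Error = 0.01798 * 269.3
Error = 4.842

4.842


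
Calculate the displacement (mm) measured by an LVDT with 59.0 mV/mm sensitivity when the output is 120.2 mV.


Displacement = Vout / sensitivity.
d = 120.2 / 59.0
d = 2.037 mm

2.037 mm


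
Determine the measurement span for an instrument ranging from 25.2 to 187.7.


Span = upper range - lower range.
Span = 187.7 - (25.2)
Span = 162.5

162.5


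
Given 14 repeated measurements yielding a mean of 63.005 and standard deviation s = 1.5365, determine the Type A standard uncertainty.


The standard uncertainty for Type A evaluation is u = s / sqrt(n).
u = 1.5365 / sqrt(14)
u = 1.5365 / 3.7417
u = 0.4106

0.4106


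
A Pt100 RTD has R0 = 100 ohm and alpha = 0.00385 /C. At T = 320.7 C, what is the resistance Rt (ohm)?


The RTD equation: Rt = R0 * (1 + alpha * T).
Rt = 100 * (1 + 0.00385 * 320.7)
Rt = 100 * (1 + 1.234695)
Rt = 100 * 2.234695
Rt = 223.47 ohm

223.47 ohm


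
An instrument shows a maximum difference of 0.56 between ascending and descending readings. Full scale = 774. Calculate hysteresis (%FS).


Hysteresis = (max difference / full scale) * 100%.
H = (0.56 / 774) * 100
H = 0.072 %FS

0.072 %FS


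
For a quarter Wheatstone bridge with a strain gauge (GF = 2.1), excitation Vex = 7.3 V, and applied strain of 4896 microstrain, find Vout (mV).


Quarter bridge output: Vout = (GF * epsilon * Vex) / 4.
Vout = (2.1 * 4896e-6 * 7.3) / 4
Vout = 0.07505568 / 4 V
Vout = 0.01876392 V = 18.7639 mV

18.7639 mV


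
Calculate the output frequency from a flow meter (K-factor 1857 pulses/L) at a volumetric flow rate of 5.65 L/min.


Frequency = K * Q / 60 (converting L/min to L/s).
f = 1857 * 5.65 / 60
f = 10492.05 / 60
f = 174.87 Hz

174.87 Hz


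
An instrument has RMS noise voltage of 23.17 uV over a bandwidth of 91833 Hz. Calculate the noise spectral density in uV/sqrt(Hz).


Noise spectral density = Vrms / sqrt(BW).
NSD = 23.17 / sqrt(91833)
NSD = 23.17 / 303.0396
NSD = 0.0765 uV/sqrt(Hz)

0.0765 uV/sqrt(Hz)


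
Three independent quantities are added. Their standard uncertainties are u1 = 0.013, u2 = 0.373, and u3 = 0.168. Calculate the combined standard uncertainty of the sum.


For a sum of independent quantities, uc = sqrt(u1^2 + u2^2 + u3^2).
uc = sqrt(0.013^2 + 0.373^2 + 0.168^2)
uc = sqrt(0.000169 + 0.139129 + 0.028224)
uc = 0.4093

0.4093


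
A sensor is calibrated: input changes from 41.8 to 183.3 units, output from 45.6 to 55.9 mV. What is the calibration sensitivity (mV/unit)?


Sensitivity = (y2 - y1) / (x2 - x1).
S = (55.9 - 45.6) / (183.3 - 41.8)
S = 10.3 / 141.5
S = 0.0728 mV/unit

0.0728 mV/unit


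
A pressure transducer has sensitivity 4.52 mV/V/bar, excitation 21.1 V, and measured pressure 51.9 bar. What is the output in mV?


Output = sensitivity * Vex * P.
Vout = 4.52 * 21.1 * 51.9
Vout = 95.372 * 51.9
Vout = 4949.81 mV

4949.81 mV


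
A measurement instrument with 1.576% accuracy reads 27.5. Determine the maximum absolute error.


Absolute error = (accuracy% / 100) * reading.
Error = (1.576 / 100) * 27.5
Error = 0.01576 * 27.5
Error = 0.4334

0.4334


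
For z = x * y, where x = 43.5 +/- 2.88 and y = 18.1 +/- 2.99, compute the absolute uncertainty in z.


For a product z = x*y, the relative uncertainty is:
uz/z = sqrt((ux/x)^2 + (uy/y)^2)
Relative uncertainties: ux/x = 2.88/43.5 = 0.066207
uy/y = 2.99/18.1 = 0.165193
z = 43.5 * 18.1 = 787.4
uz = 787.4 * sqrt(0.066207^2 + 0.165193^2) = 140.122

140.122


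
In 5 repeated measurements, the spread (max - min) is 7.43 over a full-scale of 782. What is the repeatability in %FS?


Repeatability = (spread / full scale) * 100%.
R = (7.43 / 782) * 100
R = 0.95 %FS

0.95 %FS


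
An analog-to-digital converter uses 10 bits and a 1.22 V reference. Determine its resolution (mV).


The resolution (LSB) of an ADC is Vref / 2^n.
LSB = 1.22 / 2^10
LSB = 1.22 / 1024
LSB = 0.00119141 V = 1.19140625 mV

1.19140625 mV


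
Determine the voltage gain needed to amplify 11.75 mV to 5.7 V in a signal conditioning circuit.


Gain = Vout / Vin (converting to same units).
G = 5.7 V / 11.75 mV
G = 5700.0 mV / 11.75 mV
G = 485.11

485.11


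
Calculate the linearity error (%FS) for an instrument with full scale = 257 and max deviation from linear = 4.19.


Linearity error = (max deviation / full scale) * 100%.
Linearity = (4.19 / 257) * 100
Linearity = 1.63 %FS

1.63 %FS


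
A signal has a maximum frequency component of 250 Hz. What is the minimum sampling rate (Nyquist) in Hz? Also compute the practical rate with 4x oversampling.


By Nyquist theorem, fs_min = 2 * fmax.
fs_min = 2 * 250 = 500 Hz
Practical rate = 4 * fs_min = 4 * 500 = 2000 Hz

fs_min = 500 Hz, fs_practical = 2000 Hz


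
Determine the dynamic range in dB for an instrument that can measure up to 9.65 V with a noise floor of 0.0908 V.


Dynamic range = 20 * log10(Vmax / Vnoise).
DR = 20 * log10(9.65 / 0.0908)
DR = 20 * log10(106.28)
DR = 40.53 dB

40.53 dB


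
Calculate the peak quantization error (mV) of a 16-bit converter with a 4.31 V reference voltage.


The maximum quantization error is +/- LSB/2.
LSB = Vref / 2^n = 4.31 / 65536 = 6.577e-05 V
Max error = LSB / 2 = 6.577e-05 / 2 = 3.288e-05 V
Max error = 0.0329 mV

0.0329 mV


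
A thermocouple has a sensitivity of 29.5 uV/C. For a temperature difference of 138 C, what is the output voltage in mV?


The thermocouple output V = sensitivity * dT.
V = 29.5 uV/C * 138 C
V = 4071.0 uV
V = 4.071 mV

4.071 mV


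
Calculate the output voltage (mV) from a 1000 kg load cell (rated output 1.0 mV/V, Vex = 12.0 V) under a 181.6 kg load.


Vout = rated_output * Vex * (load / capacity).
Vout = 1.0 * 12.0 * (181.6 / 1000)
Vout = 1.0 * 12.0 * 0.1816
Vout = 2.179 mV

2.179 mV


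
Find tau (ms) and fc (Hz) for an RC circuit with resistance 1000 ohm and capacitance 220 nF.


Time constant: tau = R * C.
tau = 1000 * 2.20e-07 = 0.00022 s
tau = 0.22 ms
Cutoff frequency: fc = 1 / (2*pi*R*C).
fc = 1 / (2*pi*0.00022) = 723.43 Hz

tau = 0.22 ms, fc = 723.43 Hz


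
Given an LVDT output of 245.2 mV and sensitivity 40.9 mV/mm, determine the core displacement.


Displacement = Vout / sensitivity.
d = 245.2 / 40.9
d = 5.995 mm

5.995 mm


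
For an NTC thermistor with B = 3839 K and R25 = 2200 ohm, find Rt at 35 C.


NTC thermistor equation: Rt = R25 * exp(B * (1/T - 1/T25)).
T in Kelvin: 308.15 K, T25 = 298.15 K
1/T - 1/T25 = 1/308.15 - 1/298.15 = -0.00010884
B * (1/T - 1/T25) = 3839 * -0.00010884 = -0.4179
Rt = 2200 * exp(-0.4179) = 1448.6 ohm

1448.6 ohm


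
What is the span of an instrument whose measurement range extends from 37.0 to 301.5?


Span = upper range - lower range.
Span = 301.5 - (37.0)
Span = 264.5

264.5


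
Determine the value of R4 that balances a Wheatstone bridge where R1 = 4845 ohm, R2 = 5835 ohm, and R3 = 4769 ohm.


At balance: R1*R4 = R2*R3, so R4 = R2*R3/R1.
R4 = 5835 * 4769 / 4845
R4 = 27827115 / 4845
R4 = 5743.47 ohm

5743.47 ohm


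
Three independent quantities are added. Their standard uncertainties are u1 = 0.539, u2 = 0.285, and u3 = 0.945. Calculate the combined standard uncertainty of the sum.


For a sum of independent quantities, uc = sqrt(u1^2 + u2^2 + u3^2).
uc = sqrt(0.539^2 + 0.285^2 + 0.945^2)
uc = sqrt(0.290521 + 0.081225 + 0.893025)
uc = 1.1246

1.1246


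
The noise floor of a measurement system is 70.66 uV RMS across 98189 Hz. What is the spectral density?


Noise spectral density = Vrms / sqrt(BW).
NSD = 70.66 / sqrt(98189)
NSD = 70.66 / 313.3512
NSD = 0.2255 uV/sqrt(Hz)

0.2255 uV/sqrt(Hz)


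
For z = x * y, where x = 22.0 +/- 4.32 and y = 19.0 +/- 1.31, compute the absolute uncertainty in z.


For a product z = x*y, the relative uncertainty is:
uz/z = sqrt((ux/x)^2 + (uy/y)^2)
Relative uncertainties: ux/x = 4.32/22.0 = 0.196364
uy/y = 1.31/19.0 = 0.068947
z = 22.0 * 19.0 = 418.0
uz = 418.0 * sqrt(0.196364^2 + 0.068947^2) = 86.993

86.993


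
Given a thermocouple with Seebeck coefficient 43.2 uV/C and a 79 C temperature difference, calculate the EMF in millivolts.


The thermocouple output V = sensitivity * dT.
V = 43.2 uV/C * 79 C
V = 3412.8 uV
V = 3.413 mV

3.413 mV


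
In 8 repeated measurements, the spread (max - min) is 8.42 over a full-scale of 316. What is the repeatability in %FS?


Repeatability = (spread / full scale) * 100%.
R = (8.42 / 316) * 100
R = 2.665 %FS

2.665 %FS


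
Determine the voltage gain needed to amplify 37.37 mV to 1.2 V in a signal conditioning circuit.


Gain = Vout / Vin (converting to same units).
G = 1.2 V / 37.37 mV
G = 1200.0 mV / 37.37 mV
G = 32.11

32.11


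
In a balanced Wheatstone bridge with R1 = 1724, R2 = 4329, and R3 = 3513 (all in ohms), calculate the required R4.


At balance: R1*R4 = R2*R3, so R4 = R2*R3/R1.
R4 = 4329 * 3513 / 1724
R4 = 15207777 / 1724
R4 = 8821.22 ohm

8821.22 ohm


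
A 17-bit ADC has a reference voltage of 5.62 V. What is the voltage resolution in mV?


The resolution (LSB) of an ADC is Vref / 2^n.
LSB = 5.62 / 2^17
LSB = 5.62 / 131072
LSB = 4.288e-05 V = 0.0428772 mV

0.0428772 mV


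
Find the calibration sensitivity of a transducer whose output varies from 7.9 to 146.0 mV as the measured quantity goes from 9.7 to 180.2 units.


Sensitivity = (y2 - y1) / (x2 - x1).
S = (146.0 - 7.9) / (180.2 - 9.7)
S = 138.1 / 170.5
S = 0.81 mV/unit

0.81 mV/unit


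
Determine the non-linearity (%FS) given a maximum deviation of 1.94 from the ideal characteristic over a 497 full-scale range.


Linearity error = (max deviation / full scale) * 100%.
Linearity = (1.94 / 497) * 100
Linearity = 0.39 %FS

0.39 %FS


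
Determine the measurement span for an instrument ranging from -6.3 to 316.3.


Span = upper range - lower range.
Span = 316.3 - (-6.3)
Span = 322.6

322.6


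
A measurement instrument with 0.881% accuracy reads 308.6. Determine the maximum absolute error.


Absolute error = (accuracy% / 100) * reading.
Error = (0.881 / 100) * 308.6
Error = 0.00881 * 308.6
Error = 2.7188

2.7188


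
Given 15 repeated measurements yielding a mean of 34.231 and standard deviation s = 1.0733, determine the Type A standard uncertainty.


The standard uncertainty for Type A evaluation is u = s / sqrt(n).
u = 1.0733 / sqrt(15)
u = 1.0733 / 3.873
u = 0.2771

0.2771


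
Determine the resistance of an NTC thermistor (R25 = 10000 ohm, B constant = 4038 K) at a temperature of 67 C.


NTC thermistor equation: Rt = R25 * exp(B * (1/T - 1/T25)).
T in Kelvin: 340.15 K, T25 = 298.15 K
1/T - 1/T25 = 1/340.15 - 1/298.15 = -0.00041414
B * (1/T - 1/T25) = 4038 * -0.00041414 = -1.6723
Rt = 10000 * exp(-1.6723) = 1878.2 ohm

1878.2 ohm


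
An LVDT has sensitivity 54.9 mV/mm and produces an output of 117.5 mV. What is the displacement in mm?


Displacement = Vout / sensitivity.
d = 117.5 / 54.9
d = 2.14 mm

2.14 mm


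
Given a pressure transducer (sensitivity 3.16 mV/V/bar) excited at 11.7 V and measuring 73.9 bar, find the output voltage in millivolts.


Output = sensitivity * Vex * P.
Vout = 3.16 * 11.7 * 73.9
Vout = 36.972 * 73.9
Vout = 2732.23 mV

2732.23 mV


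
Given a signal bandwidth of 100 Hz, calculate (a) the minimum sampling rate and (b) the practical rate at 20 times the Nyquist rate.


By Nyquist theorem, fs_min = 2 * fmax.
fs_min = 2 * 100 = 200 Hz
Practical rate = 20 * fs_min = 20 * 200 = 4000 Hz

fs_min = 200 Hz, fs_practical = 4000 Hz


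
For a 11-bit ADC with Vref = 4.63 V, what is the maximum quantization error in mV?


The maximum quantization error is +/- LSB/2.
LSB = Vref / 2^n = 4.63 / 2048 = 0.00226074 V
Max error = LSB / 2 = 0.00226074 / 2 = 0.00113037 V
Max error = 1.1304 mV

1.1304 mV


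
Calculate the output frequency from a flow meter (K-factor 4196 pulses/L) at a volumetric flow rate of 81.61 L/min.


Frequency = K * Q / 60 (converting L/min to L/s).
f = 4196 * 81.61 / 60
f = 342435.56 / 60
f = 5707.26 Hz

5707.26 Hz


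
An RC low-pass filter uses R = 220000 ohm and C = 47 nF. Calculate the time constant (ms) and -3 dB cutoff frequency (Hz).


Time constant: tau = R * C.
tau = 220000 * 4.70e-08 = 0.01034 s
tau = 10.34 ms
Cutoff frequency: fc = 1 / (2*pi*R*C).
fc = 1 / (2*pi*0.01034) = 15.39 Hz

tau = 10.34 ms, fc = 15.39 Hz


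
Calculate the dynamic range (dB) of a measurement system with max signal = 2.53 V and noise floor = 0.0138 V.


Dynamic range = 20 * log10(Vmax / Vnoise).
DR = 20 * log10(2.53 / 0.0138)
DR = 20 * log10(183.33)
DR = 45.26 dB

45.26 dB


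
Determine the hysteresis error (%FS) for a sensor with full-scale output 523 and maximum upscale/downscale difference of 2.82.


Hysteresis = (max difference / full scale) * 100%.
H = (2.82 / 523) * 100
H = 0.539 %FS

0.539 %FS


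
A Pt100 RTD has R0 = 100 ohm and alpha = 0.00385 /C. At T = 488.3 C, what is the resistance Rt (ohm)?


The RTD equation: Rt = R0 * (1 + alpha * T).
Rt = 100 * (1 + 0.00385 * 488.3)
Rt = 100 * (1 + 1.879955)
Rt = 100 * 2.879955
Rt = 287.995 ohm

287.995 ohm


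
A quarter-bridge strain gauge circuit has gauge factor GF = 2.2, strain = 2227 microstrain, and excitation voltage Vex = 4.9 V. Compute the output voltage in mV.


Quarter bridge output: Vout = (GF * epsilon * Vex) / 4.
Vout = (2.2 * 2227e-6 * 4.9) / 4
Vout = 0.02400706 / 4 V
Vout = 0.00600177 V = 6.0018 mV

6.0018 mV


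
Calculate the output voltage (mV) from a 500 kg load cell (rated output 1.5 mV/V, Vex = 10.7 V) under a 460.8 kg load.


Vout = rated_output * Vex * (load / capacity).
Vout = 1.5 * 10.7 * (460.8 / 500)
Vout = 1.5 * 10.7 * 0.9216
Vout = 14.792 mV

14.792 mV


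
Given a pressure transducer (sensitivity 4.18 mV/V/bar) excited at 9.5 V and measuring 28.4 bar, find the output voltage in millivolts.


Output = sensitivity * Vex * P.
Vout = 4.18 * 9.5 * 28.4
Vout = 39.71 * 28.4
Vout = 1127.76 mV

1127.76 mV


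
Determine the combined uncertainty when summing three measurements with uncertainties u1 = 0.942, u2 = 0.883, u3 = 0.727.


For a sum of independent quantities, uc = sqrt(u1^2 + u2^2 + u3^2).
uc = sqrt(0.942^2 + 0.883^2 + 0.727^2)
uc = sqrt(0.887364 + 0.779689 + 0.528529)
uc = 1.4817

1.4817


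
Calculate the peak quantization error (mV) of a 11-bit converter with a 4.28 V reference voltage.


The maximum quantization error is +/- LSB/2.
LSB = Vref / 2^n = 4.28 / 2048 = 0.00208984 V
Max error = LSB / 2 = 0.00208984 / 2 = 0.00104492 V
Max error = 1.0449 mV

1.0449 mV


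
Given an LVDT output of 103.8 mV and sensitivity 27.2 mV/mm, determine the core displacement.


Displacement = Vout / sensitivity.
d = 103.8 / 27.2
d = 3.816 mm

3.816 mm


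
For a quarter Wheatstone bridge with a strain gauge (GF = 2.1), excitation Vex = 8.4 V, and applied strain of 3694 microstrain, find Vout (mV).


Quarter bridge output: Vout = (GF * epsilon * Vex) / 4.
Vout = (2.1 * 3694e-6 * 8.4) / 4
Vout = 0.06516216 / 4 V
Vout = 0.01629054 V = 16.2905 mV

16.2905 mV


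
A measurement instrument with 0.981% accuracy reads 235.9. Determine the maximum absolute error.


Absolute error = (accuracy% / 100) * reading.
Error = (0.981 / 100) * 235.9
Error = 0.00981 * 235.9
Error = 2.3142

2.3142


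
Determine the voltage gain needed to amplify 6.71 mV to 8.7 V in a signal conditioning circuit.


Gain = Vout / Vin (converting to same units).
G = 8.7 V / 6.71 mV
G = 8700.0 mV / 6.71 mV
G = 1296.57

1296.57


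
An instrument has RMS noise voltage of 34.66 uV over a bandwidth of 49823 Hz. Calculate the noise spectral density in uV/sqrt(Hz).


Noise spectral density = Vrms / sqrt(BW).
NSD = 34.66 / sqrt(49823)
NSD = 34.66 / 223.2107
NSD = 0.1553 uV/sqrt(Hz)

0.1553 uV/sqrt(Hz)


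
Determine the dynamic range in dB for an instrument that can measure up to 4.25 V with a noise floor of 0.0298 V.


Dynamic range = 20 * log10(Vmax / Vnoise).
DR = 20 * log10(4.25 / 0.0298)
DR = 20 * log10(142.62)
DR = 43.08 dB

43.08 dB


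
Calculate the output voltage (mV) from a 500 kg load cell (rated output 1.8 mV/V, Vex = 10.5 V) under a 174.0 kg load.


Vout = rated_output * Vex * (load / capacity).
Vout = 1.8 * 10.5 * (174.0 / 500)
Vout = 1.8 * 10.5 * 0.348
Vout = 6.577 mV

6.577 mV


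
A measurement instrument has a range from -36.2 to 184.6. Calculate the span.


Span = upper range - lower range.
Span = 184.6 - (-36.2)
Span = 220.8

220.8


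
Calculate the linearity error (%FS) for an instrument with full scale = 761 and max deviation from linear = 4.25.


Linearity error = (max deviation / full scale) * 100%.
Linearity = (4.25 / 761) * 100
Linearity = 0.558 %FS

0.558 %FS


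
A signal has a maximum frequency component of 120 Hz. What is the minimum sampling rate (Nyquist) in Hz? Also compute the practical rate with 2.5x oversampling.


By Nyquist theorem, fs_min = 2 * fmax.
fs_min = 2 * 120 = 240 Hz
Practical rate = 2.5 * fs_min = 2.5 * 240 = 600 Hz

fs_min = 240 Hz, fs_practical = 600 Hz


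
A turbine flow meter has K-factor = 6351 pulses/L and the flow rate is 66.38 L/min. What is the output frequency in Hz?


Frequency = K * Q / 60 (converting L/min to L/s).
f = 6351 * 66.38 / 60
f = 421579.38 / 60
f = 7026.32 Hz

7026.32 Hz


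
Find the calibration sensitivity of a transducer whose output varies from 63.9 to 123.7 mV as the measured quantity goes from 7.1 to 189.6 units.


Sensitivity = (y2 - y1) / (x2 - x1).
S = (123.7 - 63.9) / (189.6 - 7.1)
S = 59.8 / 182.5
S = 0.3277 mV/unit

0.3277 mV/unit


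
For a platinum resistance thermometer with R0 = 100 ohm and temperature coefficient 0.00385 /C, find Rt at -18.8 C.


The RTD equation: Rt = R0 * (1 + alpha * T).
Rt = 100 * (1 + 0.00385 * -18.8)
Rt = 100 * (1 + -0.07238)
Rt = 100 * 0.92762
Rt = 92.762 ohm

92.762 ohm


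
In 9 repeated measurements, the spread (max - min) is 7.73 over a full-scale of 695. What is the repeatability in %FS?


Repeatability = (spread / full scale) * 100%.
R = (7.73 / 695) * 100
R = 1.112 %FS

1.112 %FS


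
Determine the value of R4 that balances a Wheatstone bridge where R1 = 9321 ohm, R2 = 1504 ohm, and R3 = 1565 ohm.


At balance: R1*R4 = R2*R3, so R4 = R2*R3/R1.
R4 = 1504 * 1565 / 9321
R4 = 2353760 / 9321
R4 = 252.52 ohm

252.52 ohm


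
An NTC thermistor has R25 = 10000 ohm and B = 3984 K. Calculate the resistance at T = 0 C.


NTC thermistor equation: Rt = R25 * exp(B * (1/T - 1/T25)).
T in Kelvin: 273.15 K, T25 = 298.15 K
1/T - 1/T25 = 1/273.15 - 1/298.15 = 0.00030698
B * (1/T - 1/T25) = 3984 * 0.00030698 = 1.223
Rt = 10000 * exp(1.223) = 33973.3 ohm

33973.3 ohm


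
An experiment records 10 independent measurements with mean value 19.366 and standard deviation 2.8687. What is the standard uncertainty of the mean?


The standard uncertainty for Type A evaluation is u = s / sqrt(n).
u = 2.8687 / sqrt(10)
u = 2.8687 / 3.1623
u = 0.9072

0.9072


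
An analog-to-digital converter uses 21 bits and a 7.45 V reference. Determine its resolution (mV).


The resolution (LSB) of an ADC is Vref / 2^n.
LSB = 7.45 / 2^21
LSB = 7.45 / 2097152
LSB = 3.55e-06 V = 0.00355244 mV

0.00355244 mV


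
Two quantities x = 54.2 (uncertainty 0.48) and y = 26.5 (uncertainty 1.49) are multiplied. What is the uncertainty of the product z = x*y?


For a product z = x*y, the relative uncertainty is:
uz/z = sqrt((ux/x)^2 + (uy/y)^2)
Relative uncertainties: ux/x = 0.48/54.2 = 0.008856
uy/y = 1.49/26.5 = 0.056226
z = 54.2 * 26.5 = 1436.3
uz = 1436.3 * sqrt(0.008856^2 + 0.056226^2) = 81.754

81.754


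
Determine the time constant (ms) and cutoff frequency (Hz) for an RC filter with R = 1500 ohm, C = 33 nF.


Time constant: tau = R * C.
tau = 1500 * 3.30e-08 = 4.95e-05 s
tau = 0.0495 ms
Cutoff frequency: fc = 1 / (2*pi*R*C).
fc = 1 / (2*pi*4.95e-05) = 3215.25 Hz

tau = 0.0495 ms, fc = 3215.25 Hz


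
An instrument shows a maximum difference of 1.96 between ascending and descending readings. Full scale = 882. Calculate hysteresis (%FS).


Hysteresis = (max difference / full scale) * 100%.
H = (1.96 / 882) * 100
H = 0.222 %FS

0.222 %FS


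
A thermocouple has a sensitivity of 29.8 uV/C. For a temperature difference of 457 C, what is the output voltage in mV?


The thermocouple output V = sensitivity * dT.
V = 29.8 uV/C * 457 C
V = 13618.6 uV
V = 13.619 mV

13.619 mV


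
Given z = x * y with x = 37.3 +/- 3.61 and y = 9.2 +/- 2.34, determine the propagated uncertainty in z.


For a product z = x*y, the relative uncertainty is:
uz/z = sqrt((ux/x)^2 + (uy/y)^2)
Relative uncertainties: ux/x = 3.61/37.3 = 0.096783
uy/y = 2.34/9.2 = 0.254348
z = 37.3 * 9.2 = 343.2
uz = 343.2 * sqrt(0.096783^2 + 0.254348^2) = 93.387

93.387


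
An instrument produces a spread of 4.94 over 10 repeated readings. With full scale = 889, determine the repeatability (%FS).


Repeatability = (spread / full scale) * 100%.
R = (4.94 / 889) * 100
R = 0.556 %FS

0.556 %FS


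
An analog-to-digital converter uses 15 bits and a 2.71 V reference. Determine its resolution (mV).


The resolution (LSB) of an ADC is Vref / 2^n.
LSB = 2.71 / 2^15
LSB = 2.71 / 32768
LSB = 8.27e-05 V = 0.08270264 mV

0.08270264 mV


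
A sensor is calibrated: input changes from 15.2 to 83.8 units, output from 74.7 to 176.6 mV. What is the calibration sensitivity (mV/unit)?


Sensitivity = (y2 - y1) / (x2 - x1).
S = (176.6 - 74.7) / (83.8 - 15.2)
S = 101.9 / 68.6
S = 1.4854 mV/unit

1.4854 mV/unit


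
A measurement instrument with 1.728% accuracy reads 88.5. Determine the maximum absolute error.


Absolute error = (accuracy% / 100) * reading.
Error = (1.728 / 100) * 88.5
Error = 0.01728 * 88.5
Error = 1.5293

1.5293


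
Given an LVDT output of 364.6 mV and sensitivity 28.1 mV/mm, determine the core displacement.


Displacement = Vout / sensitivity.
d = 364.6 / 28.1
d = 12.975 mm

12.975 mm


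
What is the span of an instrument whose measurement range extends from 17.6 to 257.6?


Span = upper range - lower range.
Span = 257.6 - (17.6)
Span = 240.0

240.0


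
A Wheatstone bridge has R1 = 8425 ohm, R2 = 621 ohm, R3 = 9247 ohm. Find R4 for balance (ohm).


At balance: R1*R4 = R2*R3, so R4 = R2*R3/R1.
R4 = 621 * 9247 / 8425
R4 = 5742387 / 8425
R4 = 681.59 ohm

681.59 ohm


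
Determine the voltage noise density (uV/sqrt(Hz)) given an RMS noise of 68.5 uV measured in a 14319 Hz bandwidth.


Noise spectral density = Vrms / sqrt(BW).
NSD = 68.5 / sqrt(14319)
NSD = 68.5 / 119.662
NSD = 0.5724 uV/sqrt(Hz)

0.5724 uV/sqrt(Hz)


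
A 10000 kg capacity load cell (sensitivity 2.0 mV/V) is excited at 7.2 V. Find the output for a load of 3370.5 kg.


Vout = rated_output * Vex * (load / capacity).
Vout = 2.0 * 7.2 * (3370.5 / 10000)
Vout = 2.0 * 7.2 * 0.33705
Vout = 4.854 mV

4.854 mV


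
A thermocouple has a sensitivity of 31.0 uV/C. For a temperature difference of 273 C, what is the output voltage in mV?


The thermocouple output V = sensitivity * dT.
V = 31.0 uV/C * 273 C
V = 8463.0 uV
V = 8.463 mV

8.463 mV


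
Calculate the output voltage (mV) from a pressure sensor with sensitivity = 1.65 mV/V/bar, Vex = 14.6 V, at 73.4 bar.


Output = sensitivity * Vex * P.
Vout = 1.65 * 14.6 * 73.4
Vout = 24.09 * 73.4
Vout = 1768.21 mV

1768.21 mV


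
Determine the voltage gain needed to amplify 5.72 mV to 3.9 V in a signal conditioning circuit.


Gain = Vout / Vin (converting to same units).
G = 3.9 V / 5.72 mV
G = 3900.0 mV / 5.72 mV
G = 681.82

681.82


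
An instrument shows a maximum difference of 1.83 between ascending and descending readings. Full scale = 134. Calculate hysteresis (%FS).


Hysteresis = (max difference / full scale) * 100%.
H = (1.83 / 134) * 100
H = 1.366 %FS

1.366 %FS


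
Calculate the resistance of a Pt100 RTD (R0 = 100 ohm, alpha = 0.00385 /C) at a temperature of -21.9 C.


The RTD equation: Rt = R0 * (1 + alpha * T).
Rt = 100 * (1 + 0.00385 * -21.9)
Rt = 100 * (1 + -0.084315)
Rt = 100 * 0.915685
Rt = 91.569 ohm

91.569 ohm


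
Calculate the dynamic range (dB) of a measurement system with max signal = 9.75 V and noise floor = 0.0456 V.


Dynamic range = 20 * log10(Vmax / Vnoise).
DR = 20 * log10(9.75 / 0.0456)
DR = 20 * log10(213.82)
DR = 46.6 dB

46.6 dB


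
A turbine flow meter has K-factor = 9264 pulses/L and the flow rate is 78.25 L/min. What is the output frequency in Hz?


Frequency = K * Q / 60 (converting L/min to L/s).
f = 9264 * 78.25 / 60
f = 724908.0 / 60
f = 12081.8 Hz

12081.8 Hz


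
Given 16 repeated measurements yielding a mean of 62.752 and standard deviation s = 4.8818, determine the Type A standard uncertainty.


The standard uncertainty for Type A evaluation is u = s / sqrt(n).
u = 4.8818 / sqrt(16)
u = 4.8818 / 4.0
u = 1.2205

1.2205


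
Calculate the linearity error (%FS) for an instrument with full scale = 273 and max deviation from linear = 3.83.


Linearity error = (max deviation / full scale) * 100%.
Linearity = (3.83 / 273) * 100
Linearity = 1.403 %FS

1.403 %FS


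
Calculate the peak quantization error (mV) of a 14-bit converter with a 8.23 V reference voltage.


The maximum quantization error is +/- LSB/2.
LSB = Vref / 2^n = 8.23 / 16384 = 0.00050232 V
Max error = LSB / 2 = 0.00050232 / 2 = 0.00025116 V
Max error = 0.2512 mV

0.2512 mV


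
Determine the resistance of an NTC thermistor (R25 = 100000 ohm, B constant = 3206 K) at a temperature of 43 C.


NTC thermistor equation: Rt = R25 * exp(B * (1/T - 1/T25)).
T in Kelvin: 316.15 K, T25 = 298.15 K
1/T - 1/T25 = 1/316.15 - 1/298.15 = -0.00019096
B * (1/T - 1/T25) = 3206 * -0.00019096 = -0.6122
Rt = 100000 * exp(-0.6122) = 54214.6 ohm

54214.6 ohm


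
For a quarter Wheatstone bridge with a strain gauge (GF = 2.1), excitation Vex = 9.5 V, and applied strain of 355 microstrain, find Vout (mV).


Quarter bridge output: Vout = (GF * epsilon * Vex) / 4.
Vout = (2.1 * 355e-6 * 9.5) / 4
Vout = 0.00708225 / 4 V
Vout = 0.00177056 V = 1.7706 mV

1.7706 mV


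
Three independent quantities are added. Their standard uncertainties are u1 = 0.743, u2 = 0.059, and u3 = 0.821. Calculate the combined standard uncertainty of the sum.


For a sum of independent quantities, uc = sqrt(u1^2 + u2^2 + u3^2).
uc = sqrt(0.743^2 + 0.059^2 + 0.821^2)
uc = sqrt(0.552049 + 0.003481 + 0.674041)
uc = 1.1089

1.1089


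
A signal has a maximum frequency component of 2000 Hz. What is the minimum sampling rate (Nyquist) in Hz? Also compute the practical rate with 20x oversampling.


By Nyquist theorem, fs_min = 2 * fmax.
fs_min = 2 * 2000 = 4000 Hz
Practical rate = 20 * fs_min = 20 * 4000 = 80000 Hz

fs_min = 4000 Hz, fs_practical = 80000 Hz


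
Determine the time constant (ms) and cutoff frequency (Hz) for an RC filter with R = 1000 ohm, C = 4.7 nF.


Time constant: tau = R * C.
tau = 1000 * 4.70e-09 = 4.7e-06 s
tau = 0.0047 ms
Cutoff frequency: fc = 1 / (2*pi*R*C).
fc = 1 / (2*pi*4.7e-06) = 33862.75 Hz

tau = 0.0047 ms, fc = 33862.75 Hz


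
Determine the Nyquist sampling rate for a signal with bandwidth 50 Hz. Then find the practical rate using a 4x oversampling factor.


By Nyquist theorem, fs_min = 2 * fmax.
fs_min = 2 * 50 = 100 Hz
Practical rate = 4 * fs_min = 4 * 100 = 400 Hz

fs_min = 100 Hz, fs_practical = 400 Hz


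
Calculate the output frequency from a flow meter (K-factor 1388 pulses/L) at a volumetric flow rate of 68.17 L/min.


Frequency = K * Q / 60 (converting L/min to L/s).
f = 1388 * 68.17 / 60
f = 94619.96 / 60
f = 1577.0 Hz

1577.0 Hz


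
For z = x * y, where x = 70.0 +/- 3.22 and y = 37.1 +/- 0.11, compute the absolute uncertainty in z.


For a product z = x*y, the relative uncertainty is:
uz/z = sqrt((ux/x)^2 + (uy/y)^2)
Relative uncertainties: ux/x = 3.22/70.0 = 0.046
uy/y = 0.11/37.1 = 0.002965
z = 70.0 * 37.1 = 2597.0
uz = 2597.0 * sqrt(0.046^2 + 0.002965^2) = 119.71

119.71


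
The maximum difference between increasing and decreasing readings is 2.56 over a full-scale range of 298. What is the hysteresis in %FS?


Hysteresis = (max difference / full scale) * 100%.
H = (2.56 / 298) * 100
H = 0.859 %FS

0.859 %FS


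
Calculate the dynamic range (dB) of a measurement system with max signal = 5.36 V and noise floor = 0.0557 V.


Dynamic range = 20 * log10(Vmax / Vnoise).
DR = 20 * log10(5.36 / 0.0557)
DR = 20 * log10(96.23)
DR = 39.67 dB

39.67 dB


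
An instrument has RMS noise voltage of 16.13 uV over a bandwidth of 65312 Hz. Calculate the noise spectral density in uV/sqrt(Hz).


Noise spectral density = Vrms / sqrt(BW).
NSD = 16.13 / sqrt(65312)
NSD = 16.13 / 255.5621
NSD = 0.0631 uV/sqrt(Hz)

0.0631 uV/sqrt(Hz)


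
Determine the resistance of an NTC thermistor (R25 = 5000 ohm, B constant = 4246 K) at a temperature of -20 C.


NTC thermistor equation: Rt = R25 * exp(B * (1/T - 1/T25)).
T in Kelvin: 253.15 K, T25 = 298.15 K
1/T - 1/T25 = 1/253.15 - 1/298.15 = 0.00059621
B * (1/T - 1/T25) = 4246 * 0.00059621 = 2.5315
Rt = 5000 * exp(2.5315) = 62862.4 ohm

62862.4 ohm


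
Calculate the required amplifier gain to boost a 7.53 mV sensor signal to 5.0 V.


Gain = Vout / Vin (converting to same units).
G = 5.0 V / 7.53 mV
G = 5000.0 mV / 7.53 mV
G = 664.01

664.01


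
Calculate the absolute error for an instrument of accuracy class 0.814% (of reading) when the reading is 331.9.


Absolute error = (accuracy% / 100) * reading.
Error = (0.814 / 100) * 331.9
Error = 0.00814 * 331.9
Error = 2.7017

2.7017


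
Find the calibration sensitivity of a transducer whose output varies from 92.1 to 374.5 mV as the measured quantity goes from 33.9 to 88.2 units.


Sensitivity = (y2 - y1) / (x2 - x1).
S = (374.5 - 92.1) / (88.2 - 33.9)
S = 282.4 / 54.3
S = 5.2007 mV/unit

5.2007 mV/unit


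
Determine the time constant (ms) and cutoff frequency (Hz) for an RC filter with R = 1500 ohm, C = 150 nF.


Time constant: tau = R * C.
tau = 1500 * 1.50e-07 = 0.000225 s
tau = 0.225 ms
Cutoff frequency: fc = 1 / (2*pi*R*C).
fc = 1 / (2*pi*0.000225) = 707.36 Hz

tau = 0.225 ms, fc = 707.36 Hz


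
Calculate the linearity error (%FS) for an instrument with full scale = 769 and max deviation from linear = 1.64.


Linearity error = (max deviation / full scale) * 100%.
Linearity = (1.64 / 769) * 100
Linearity = 0.213 %FS

0.213 %FS


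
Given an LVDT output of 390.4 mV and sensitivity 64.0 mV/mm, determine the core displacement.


Displacement = Vout / sensitivity.
d = 390.4 / 64.0
d = 6.1 mm

6.1 mm


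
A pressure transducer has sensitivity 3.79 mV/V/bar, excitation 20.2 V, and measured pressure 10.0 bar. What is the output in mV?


Output = sensitivity * Vex * P.
Vout = 3.79 * 20.2 * 10.0
Vout = 76.558 * 10.0
Vout = 765.58 mV

765.58 mV


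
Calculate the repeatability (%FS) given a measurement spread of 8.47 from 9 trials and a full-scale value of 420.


Repeatability = (spread / full scale) * 100%.
R = (8.47 / 420) * 100
R = 2.017 %FS

2.017 %FS


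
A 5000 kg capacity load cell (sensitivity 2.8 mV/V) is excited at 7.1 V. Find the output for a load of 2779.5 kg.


Vout = rated_output * Vex * (load / capacity).
Vout = 2.8 * 7.1 * (2779.5 / 5000)
Vout = 2.8 * 7.1 * 0.5559
Vout = 11.051 mV

11.051 mV


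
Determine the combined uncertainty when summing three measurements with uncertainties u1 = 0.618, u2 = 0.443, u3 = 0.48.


For a sum of independent quantities, uc = sqrt(u1^2 + u2^2 + u3^2).
uc = sqrt(0.618^2 + 0.443^2 + 0.48^2)
uc = sqrt(0.381924 + 0.196249 + 0.2304)
uc = 0.8992

0.8992


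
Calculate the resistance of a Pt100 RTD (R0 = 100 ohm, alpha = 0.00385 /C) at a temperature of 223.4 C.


The RTD equation: Rt = R0 * (1 + alpha * T).
Rt = 100 * (1 + 0.00385 * 223.4)
Rt = 100 * (1 + 0.86009)
Rt = 100 * 1.86009
Rt = 186.009 ohm

186.009 ohm


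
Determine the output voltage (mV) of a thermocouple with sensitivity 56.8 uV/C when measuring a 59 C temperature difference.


The thermocouple output V = sensitivity * dT.
V = 56.8 uV/C * 59 C
V = 3351.2 uV
V = 3.351 mV

3.351 mV


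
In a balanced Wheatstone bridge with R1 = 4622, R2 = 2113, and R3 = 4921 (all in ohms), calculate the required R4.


At balance: R1*R4 = R2*R3, so R4 = R2*R3/R1.
R4 = 2113 * 4921 / 4622
R4 = 10398073 / 4622
R4 = 2249.69 ohm

2249.69 ohm


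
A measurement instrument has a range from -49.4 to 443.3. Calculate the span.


Span = upper range - lower range.
Span = 443.3 - (-49.4)
Span = 492.7

492.7


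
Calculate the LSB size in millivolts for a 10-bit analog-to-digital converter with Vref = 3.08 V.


The resolution (LSB) of an ADC is Vref / 2^n.
LSB = 3.08 / 2^10
LSB = 3.08 / 1024
LSB = 0.00300781 V = 3.0078125 mV

3.0078125 mV


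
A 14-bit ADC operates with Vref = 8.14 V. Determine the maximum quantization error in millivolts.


The maximum quantization error is +/- LSB/2.
LSB = Vref / 2^n = 8.14 / 16384 = 0.00049683 V
Max error = LSB / 2 = 0.00049683 / 2 = 0.00024841 V
Max error = 0.2484 mV

0.2484 mV


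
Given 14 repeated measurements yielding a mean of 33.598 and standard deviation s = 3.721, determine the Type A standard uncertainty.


The standard uncertainty for Type A evaluation is u = s / sqrt(n).
u = 3.721 / sqrt(14)
u = 3.721 / 3.7417
u = 0.9945

0.9945


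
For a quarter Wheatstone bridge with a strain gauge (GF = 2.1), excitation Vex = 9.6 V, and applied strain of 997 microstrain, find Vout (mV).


Quarter bridge output: Vout = (GF * epsilon * Vex) / 4.
Vout = (2.1 * 997e-6 * 9.6) / 4
Vout = 0.02009952 / 4 V
Vout = 0.00502488 V = 5.0249 mV

5.0249 mV


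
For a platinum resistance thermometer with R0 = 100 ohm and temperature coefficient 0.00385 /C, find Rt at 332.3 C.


The RTD equation: Rt = R0 * (1 + alpha * T).
Rt = 100 * (1 + 0.00385 * 332.3)
Rt = 100 * (1 + 1.279355)
Rt = 100 * 2.279355
Rt = 227.935 ohm

227.935 ohm


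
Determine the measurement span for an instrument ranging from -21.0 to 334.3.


Span = upper range - lower range.
Span = 334.3 - (-21.0)
Span = 355.3

355.3


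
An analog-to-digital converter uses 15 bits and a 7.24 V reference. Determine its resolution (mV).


The resolution (LSB) of an ADC is Vref / 2^n.
LSB = 7.24 / 2^15
LSB = 7.24 / 32768
LSB = 0.00022095 V = 0.22094727 mV

0.22094727 mV


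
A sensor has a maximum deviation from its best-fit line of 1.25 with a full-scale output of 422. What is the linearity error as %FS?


Linearity error = (max deviation / full scale) * 100%.
Linearity = (1.25 / 422) * 100
Linearity = 0.296 %FS

0.296 %FS


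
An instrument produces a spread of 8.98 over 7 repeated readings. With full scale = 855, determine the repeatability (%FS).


Repeatability = (spread / full scale) * 100%.
R = (8.98 / 855) * 100
R = 1.05 %FS

1.05 %FS
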